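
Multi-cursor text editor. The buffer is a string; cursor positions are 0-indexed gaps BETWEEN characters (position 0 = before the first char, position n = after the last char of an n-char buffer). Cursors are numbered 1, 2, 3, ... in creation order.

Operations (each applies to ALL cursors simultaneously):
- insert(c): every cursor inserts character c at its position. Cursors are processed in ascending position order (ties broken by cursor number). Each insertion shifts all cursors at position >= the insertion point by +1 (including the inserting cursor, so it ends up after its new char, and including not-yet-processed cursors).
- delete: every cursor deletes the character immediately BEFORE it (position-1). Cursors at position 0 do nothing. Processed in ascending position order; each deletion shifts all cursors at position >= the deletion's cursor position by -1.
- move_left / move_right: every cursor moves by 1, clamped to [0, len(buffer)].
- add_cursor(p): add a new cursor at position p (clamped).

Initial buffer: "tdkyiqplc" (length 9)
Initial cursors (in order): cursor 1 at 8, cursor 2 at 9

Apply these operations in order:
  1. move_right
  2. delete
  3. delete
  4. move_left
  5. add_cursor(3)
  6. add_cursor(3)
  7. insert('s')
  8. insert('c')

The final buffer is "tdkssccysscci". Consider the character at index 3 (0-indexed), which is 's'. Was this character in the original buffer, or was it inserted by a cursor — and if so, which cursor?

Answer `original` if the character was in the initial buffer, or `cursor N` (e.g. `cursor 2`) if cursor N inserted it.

Answer: cursor 3

Derivation:
After op 1 (move_right): buffer="tdkyiqplc" (len 9), cursors c1@9 c2@9, authorship .........
After op 2 (delete): buffer="tdkyiqp" (len 7), cursors c1@7 c2@7, authorship .......
After op 3 (delete): buffer="tdkyi" (len 5), cursors c1@5 c2@5, authorship .....
After op 4 (move_left): buffer="tdkyi" (len 5), cursors c1@4 c2@4, authorship .....
After op 5 (add_cursor(3)): buffer="tdkyi" (len 5), cursors c3@3 c1@4 c2@4, authorship .....
After op 6 (add_cursor(3)): buffer="tdkyi" (len 5), cursors c3@3 c4@3 c1@4 c2@4, authorship .....
After op 7 (insert('s')): buffer="tdkssyssi" (len 9), cursors c3@5 c4@5 c1@8 c2@8, authorship ...34.12.
After op 8 (insert('c')): buffer="tdkssccysscci" (len 13), cursors c3@7 c4@7 c1@12 c2@12, authorship ...3434.1212.
Authorship (.=original, N=cursor N): . . . 3 4 3 4 . 1 2 1 2 .
Index 3: author = 3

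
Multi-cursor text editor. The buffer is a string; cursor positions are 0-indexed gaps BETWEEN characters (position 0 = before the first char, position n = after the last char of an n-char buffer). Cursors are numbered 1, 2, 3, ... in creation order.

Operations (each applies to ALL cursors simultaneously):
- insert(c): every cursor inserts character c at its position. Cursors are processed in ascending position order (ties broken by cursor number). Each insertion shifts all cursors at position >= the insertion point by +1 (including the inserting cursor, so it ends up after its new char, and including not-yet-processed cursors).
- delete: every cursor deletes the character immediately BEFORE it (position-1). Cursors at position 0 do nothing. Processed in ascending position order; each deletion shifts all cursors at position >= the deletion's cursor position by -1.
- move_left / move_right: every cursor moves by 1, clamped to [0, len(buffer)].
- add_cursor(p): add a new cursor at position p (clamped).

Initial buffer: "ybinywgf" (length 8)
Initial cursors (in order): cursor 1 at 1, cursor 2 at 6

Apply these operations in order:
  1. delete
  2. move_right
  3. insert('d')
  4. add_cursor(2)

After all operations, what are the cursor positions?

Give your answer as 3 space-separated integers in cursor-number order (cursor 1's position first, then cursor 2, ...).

After op 1 (delete): buffer="binygf" (len 6), cursors c1@0 c2@4, authorship ......
After op 2 (move_right): buffer="binygf" (len 6), cursors c1@1 c2@5, authorship ......
After op 3 (insert('d')): buffer="bdinygdf" (len 8), cursors c1@2 c2@7, authorship .1....2.
After op 4 (add_cursor(2)): buffer="bdinygdf" (len 8), cursors c1@2 c3@2 c2@7, authorship .1....2.

Answer: 2 7 2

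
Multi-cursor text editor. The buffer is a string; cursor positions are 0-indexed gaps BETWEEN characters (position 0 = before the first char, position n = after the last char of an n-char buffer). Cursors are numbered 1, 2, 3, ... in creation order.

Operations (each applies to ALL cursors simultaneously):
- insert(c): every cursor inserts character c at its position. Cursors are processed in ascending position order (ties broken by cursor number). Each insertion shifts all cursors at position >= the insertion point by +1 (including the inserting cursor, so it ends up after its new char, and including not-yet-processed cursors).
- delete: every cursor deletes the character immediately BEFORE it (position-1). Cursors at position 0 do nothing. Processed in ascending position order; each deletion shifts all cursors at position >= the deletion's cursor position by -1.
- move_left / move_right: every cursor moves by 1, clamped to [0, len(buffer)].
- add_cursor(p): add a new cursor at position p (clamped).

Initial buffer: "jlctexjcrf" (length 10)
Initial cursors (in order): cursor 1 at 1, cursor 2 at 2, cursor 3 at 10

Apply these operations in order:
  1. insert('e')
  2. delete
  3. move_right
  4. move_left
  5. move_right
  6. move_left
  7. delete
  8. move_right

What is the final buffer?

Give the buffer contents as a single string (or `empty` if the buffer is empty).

Answer: ctexjcf

Derivation:
After op 1 (insert('e')): buffer="jelectexjcrfe" (len 13), cursors c1@2 c2@4 c3@13, authorship .1.2........3
After op 2 (delete): buffer="jlctexjcrf" (len 10), cursors c1@1 c2@2 c3@10, authorship ..........
After op 3 (move_right): buffer="jlctexjcrf" (len 10), cursors c1@2 c2@3 c3@10, authorship ..........
After op 4 (move_left): buffer="jlctexjcrf" (len 10), cursors c1@1 c2@2 c3@9, authorship ..........
After op 5 (move_right): buffer="jlctexjcrf" (len 10), cursors c1@2 c2@3 c3@10, authorship ..........
After op 6 (move_left): buffer="jlctexjcrf" (len 10), cursors c1@1 c2@2 c3@9, authorship ..........
After op 7 (delete): buffer="ctexjcf" (len 7), cursors c1@0 c2@0 c3@6, authorship .......
After op 8 (move_right): buffer="ctexjcf" (len 7), cursors c1@1 c2@1 c3@7, authorship .......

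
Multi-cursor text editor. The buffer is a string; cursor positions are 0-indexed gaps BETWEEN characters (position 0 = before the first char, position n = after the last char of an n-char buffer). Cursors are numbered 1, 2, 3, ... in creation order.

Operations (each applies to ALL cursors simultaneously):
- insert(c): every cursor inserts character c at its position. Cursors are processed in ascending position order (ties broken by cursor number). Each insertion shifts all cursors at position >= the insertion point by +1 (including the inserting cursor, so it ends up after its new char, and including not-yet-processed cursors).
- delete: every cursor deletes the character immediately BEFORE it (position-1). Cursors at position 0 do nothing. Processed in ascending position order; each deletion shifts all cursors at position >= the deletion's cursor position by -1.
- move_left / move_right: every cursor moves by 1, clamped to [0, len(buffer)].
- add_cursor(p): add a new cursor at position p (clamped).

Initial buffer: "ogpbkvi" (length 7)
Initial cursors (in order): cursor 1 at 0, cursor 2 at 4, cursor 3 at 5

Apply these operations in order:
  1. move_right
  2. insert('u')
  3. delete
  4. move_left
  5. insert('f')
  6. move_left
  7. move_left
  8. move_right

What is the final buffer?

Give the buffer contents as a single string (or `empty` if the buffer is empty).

After op 1 (move_right): buffer="ogpbkvi" (len 7), cursors c1@1 c2@5 c3@6, authorship .......
After op 2 (insert('u')): buffer="ougpbkuvui" (len 10), cursors c1@2 c2@7 c3@9, authorship .1....2.3.
After op 3 (delete): buffer="ogpbkvi" (len 7), cursors c1@1 c2@5 c3@6, authorship .......
After op 4 (move_left): buffer="ogpbkvi" (len 7), cursors c1@0 c2@4 c3@5, authorship .......
After op 5 (insert('f')): buffer="fogpbfkfvi" (len 10), cursors c1@1 c2@6 c3@8, authorship 1....2.3..
After op 6 (move_left): buffer="fogpbfkfvi" (len 10), cursors c1@0 c2@5 c3@7, authorship 1....2.3..
After op 7 (move_left): buffer="fogpbfkfvi" (len 10), cursors c1@0 c2@4 c3@6, authorship 1....2.3..
After op 8 (move_right): buffer="fogpbfkfvi" (len 10), cursors c1@1 c2@5 c3@7, authorship 1....2.3..

Answer: fogpbfkfvi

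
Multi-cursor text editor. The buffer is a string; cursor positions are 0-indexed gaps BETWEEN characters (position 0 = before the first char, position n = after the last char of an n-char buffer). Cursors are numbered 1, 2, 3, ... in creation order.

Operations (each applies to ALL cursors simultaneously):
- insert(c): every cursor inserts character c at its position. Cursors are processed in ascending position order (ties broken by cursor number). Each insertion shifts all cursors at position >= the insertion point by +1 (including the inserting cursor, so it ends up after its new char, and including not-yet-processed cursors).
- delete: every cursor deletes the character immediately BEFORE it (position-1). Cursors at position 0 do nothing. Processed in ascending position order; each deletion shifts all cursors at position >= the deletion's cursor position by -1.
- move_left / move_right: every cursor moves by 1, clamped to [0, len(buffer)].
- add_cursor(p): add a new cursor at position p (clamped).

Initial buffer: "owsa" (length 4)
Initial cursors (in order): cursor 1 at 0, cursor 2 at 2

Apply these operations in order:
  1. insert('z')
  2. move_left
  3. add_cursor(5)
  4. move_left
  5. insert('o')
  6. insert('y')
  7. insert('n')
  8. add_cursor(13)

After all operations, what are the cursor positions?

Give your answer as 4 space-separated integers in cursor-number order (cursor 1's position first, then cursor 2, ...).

Answer: 3 8 13 13

Derivation:
After op 1 (insert('z')): buffer="zowzsa" (len 6), cursors c1@1 c2@4, authorship 1..2..
After op 2 (move_left): buffer="zowzsa" (len 6), cursors c1@0 c2@3, authorship 1..2..
After op 3 (add_cursor(5)): buffer="zowzsa" (len 6), cursors c1@0 c2@3 c3@5, authorship 1..2..
After op 4 (move_left): buffer="zowzsa" (len 6), cursors c1@0 c2@2 c3@4, authorship 1..2..
After op 5 (insert('o')): buffer="ozoowzosa" (len 9), cursors c1@1 c2@4 c3@7, authorship 11.2.23..
After op 6 (insert('y')): buffer="oyzooywzoysa" (len 12), cursors c1@2 c2@6 c3@10, authorship 111.22.233..
After op 7 (insert('n')): buffer="oynzooynwzoynsa" (len 15), cursors c1@3 c2@8 c3@13, authorship 1111.222.2333..
After op 8 (add_cursor(13)): buffer="oynzooynwzoynsa" (len 15), cursors c1@3 c2@8 c3@13 c4@13, authorship 1111.222.2333..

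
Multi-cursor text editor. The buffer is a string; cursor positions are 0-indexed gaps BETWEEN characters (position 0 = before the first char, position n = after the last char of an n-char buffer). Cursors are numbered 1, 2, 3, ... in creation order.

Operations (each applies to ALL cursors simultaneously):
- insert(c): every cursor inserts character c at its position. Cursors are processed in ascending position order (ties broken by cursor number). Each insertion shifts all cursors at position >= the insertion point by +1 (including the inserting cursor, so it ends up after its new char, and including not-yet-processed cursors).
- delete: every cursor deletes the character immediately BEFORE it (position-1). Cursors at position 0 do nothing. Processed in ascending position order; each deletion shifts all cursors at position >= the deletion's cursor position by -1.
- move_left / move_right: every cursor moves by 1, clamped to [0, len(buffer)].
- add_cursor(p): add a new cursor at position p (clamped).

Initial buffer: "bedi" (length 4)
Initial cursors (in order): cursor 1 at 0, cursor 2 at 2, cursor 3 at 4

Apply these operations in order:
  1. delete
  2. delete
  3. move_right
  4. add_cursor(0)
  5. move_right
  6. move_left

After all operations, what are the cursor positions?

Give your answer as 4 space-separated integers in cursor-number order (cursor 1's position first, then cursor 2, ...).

Answer: 0 0 0 0

Derivation:
After op 1 (delete): buffer="bd" (len 2), cursors c1@0 c2@1 c3@2, authorship ..
After op 2 (delete): buffer="" (len 0), cursors c1@0 c2@0 c3@0, authorship 
After op 3 (move_right): buffer="" (len 0), cursors c1@0 c2@0 c3@0, authorship 
After op 4 (add_cursor(0)): buffer="" (len 0), cursors c1@0 c2@0 c3@0 c4@0, authorship 
After op 5 (move_right): buffer="" (len 0), cursors c1@0 c2@0 c3@0 c4@0, authorship 
After op 6 (move_left): buffer="" (len 0), cursors c1@0 c2@0 c3@0 c4@0, authorship 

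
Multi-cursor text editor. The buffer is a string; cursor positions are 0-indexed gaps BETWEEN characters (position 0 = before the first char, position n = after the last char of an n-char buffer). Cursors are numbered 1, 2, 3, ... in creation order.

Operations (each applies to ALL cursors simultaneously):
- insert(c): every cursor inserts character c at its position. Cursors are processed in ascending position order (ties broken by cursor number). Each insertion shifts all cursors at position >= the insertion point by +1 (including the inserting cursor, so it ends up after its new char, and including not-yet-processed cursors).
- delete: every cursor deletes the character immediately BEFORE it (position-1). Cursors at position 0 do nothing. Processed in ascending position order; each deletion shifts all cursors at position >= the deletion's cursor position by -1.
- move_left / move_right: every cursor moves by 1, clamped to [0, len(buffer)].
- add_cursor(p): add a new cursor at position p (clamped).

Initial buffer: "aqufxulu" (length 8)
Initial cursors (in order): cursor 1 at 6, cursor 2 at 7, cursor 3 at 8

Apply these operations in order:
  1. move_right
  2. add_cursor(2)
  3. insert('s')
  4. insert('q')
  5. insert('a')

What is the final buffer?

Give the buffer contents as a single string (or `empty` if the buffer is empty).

After op 1 (move_right): buffer="aqufxulu" (len 8), cursors c1@7 c2@8 c3@8, authorship ........
After op 2 (add_cursor(2)): buffer="aqufxulu" (len 8), cursors c4@2 c1@7 c2@8 c3@8, authorship ........
After op 3 (insert('s')): buffer="aqsufxulsuss" (len 12), cursors c4@3 c1@9 c2@12 c3@12, authorship ..4.....1.23
After op 4 (insert('q')): buffer="aqsqufxulsqussqq" (len 16), cursors c4@4 c1@11 c2@16 c3@16, authorship ..44.....11.2323
After op 5 (insert('a')): buffer="aqsqaufxulsqaussqqaa" (len 20), cursors c4@5 c1@13 c2@20 c3@20, authorship ..444.....111.232323

Answer: aqsqaufxulsqaussqqaa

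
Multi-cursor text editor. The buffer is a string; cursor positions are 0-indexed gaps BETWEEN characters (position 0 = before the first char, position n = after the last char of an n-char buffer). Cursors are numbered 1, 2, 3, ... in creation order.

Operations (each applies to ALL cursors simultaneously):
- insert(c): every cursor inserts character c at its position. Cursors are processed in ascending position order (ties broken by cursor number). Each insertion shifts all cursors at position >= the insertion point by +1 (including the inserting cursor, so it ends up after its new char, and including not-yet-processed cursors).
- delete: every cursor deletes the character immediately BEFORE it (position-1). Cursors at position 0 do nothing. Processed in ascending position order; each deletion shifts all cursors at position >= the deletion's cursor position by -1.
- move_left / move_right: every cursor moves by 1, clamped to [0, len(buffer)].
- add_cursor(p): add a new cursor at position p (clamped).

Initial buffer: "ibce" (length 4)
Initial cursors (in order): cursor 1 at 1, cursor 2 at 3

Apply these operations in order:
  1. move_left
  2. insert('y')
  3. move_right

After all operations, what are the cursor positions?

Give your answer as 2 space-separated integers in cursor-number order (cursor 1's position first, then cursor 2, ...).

Answer: 2 5

Derivation:
After op 1 (move_left): buffer="ibce" (len 4), cursors c1@0 c2@2, authorship ....
After op 2 (insert('y')): buffer="yibyce" (len 6), cursors c1@1 c2@4, authorship 1..2..
After op 3 (move_right): buffer="yibyce" (len 6), cursors c1@2 c2@5, authorship 1..2..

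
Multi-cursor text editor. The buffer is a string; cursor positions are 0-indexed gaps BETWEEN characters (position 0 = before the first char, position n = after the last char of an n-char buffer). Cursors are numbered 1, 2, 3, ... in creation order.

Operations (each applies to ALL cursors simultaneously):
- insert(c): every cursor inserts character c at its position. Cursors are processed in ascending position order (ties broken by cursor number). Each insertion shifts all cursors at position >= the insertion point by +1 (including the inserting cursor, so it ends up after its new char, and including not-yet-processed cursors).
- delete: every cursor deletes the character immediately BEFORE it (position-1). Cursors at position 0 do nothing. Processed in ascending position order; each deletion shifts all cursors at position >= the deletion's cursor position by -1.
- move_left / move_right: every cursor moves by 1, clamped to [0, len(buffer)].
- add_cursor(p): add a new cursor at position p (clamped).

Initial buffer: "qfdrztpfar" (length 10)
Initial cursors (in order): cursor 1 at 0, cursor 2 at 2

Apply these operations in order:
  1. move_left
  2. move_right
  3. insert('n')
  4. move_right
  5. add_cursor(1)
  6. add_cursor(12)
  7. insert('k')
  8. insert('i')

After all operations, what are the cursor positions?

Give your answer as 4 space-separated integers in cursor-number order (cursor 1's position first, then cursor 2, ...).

After op 1 (move_left): buffer="qfdrztpfar" (len 10), cursors c1@0 c2@1, authorship ..........
After op 2 (move_right): buffer="qfdrztpfar" (len 10), cursors c1@1 c2@2, authorship ..........
After op 3 (insert('n')): buffer="qnfndrztpfar" (len 12), cursors c1@2 c2@4, authorship .1.2........
After op 4 (move_right): buffer="qnfndrztpfar" (len 12), cursors c1@3 c2@5, authorship .1.2........
After op 5 (add_cursor(1)): buffer="qnfndrztpfar" (len 12), cursors c3@1 c1@3 c2@5, authorship .1.2........
After op 6 (add_cursor(12)): buffer="qnfndrztpfar" (len 12), cursors c3@1 c1@3 c2@5 c4@12, authorship .1.2........
After op 7 (insert('k')): buffer="qknfkndkrztpfark" (len 16), cursors c3@2 c1@5 c2@8 c4@16, authorship .31.12.2.......4
After op 8 (insert('i')): buffer="qkinfkindkirztpfarki" (len 20), cursors c3@3 c1@7 c2@11 c4@20, authorship .331.112.22.......44

Answer: 7 11 3 20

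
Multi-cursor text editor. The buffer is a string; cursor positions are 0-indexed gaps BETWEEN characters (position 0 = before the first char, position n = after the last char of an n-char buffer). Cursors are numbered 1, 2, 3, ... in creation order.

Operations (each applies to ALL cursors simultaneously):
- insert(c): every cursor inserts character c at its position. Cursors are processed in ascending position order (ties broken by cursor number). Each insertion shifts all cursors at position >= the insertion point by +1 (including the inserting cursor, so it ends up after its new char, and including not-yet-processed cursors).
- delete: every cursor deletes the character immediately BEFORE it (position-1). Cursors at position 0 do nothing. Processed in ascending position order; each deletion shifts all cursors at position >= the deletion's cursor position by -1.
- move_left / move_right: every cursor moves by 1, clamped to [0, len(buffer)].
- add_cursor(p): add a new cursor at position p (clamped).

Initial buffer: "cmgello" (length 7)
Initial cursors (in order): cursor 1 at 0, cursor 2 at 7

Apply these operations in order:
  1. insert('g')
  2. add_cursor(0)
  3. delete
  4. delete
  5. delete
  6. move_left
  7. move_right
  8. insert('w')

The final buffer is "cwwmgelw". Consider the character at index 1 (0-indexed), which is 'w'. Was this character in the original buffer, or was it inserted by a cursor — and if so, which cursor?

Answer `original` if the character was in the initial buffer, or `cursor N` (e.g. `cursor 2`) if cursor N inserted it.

Answer: cursor 1

Derivation:
After op 1 (insert('g')): buffer="gcmgellog" (len 9), cursors c1@1 c2@9, authorship 1.......2
After op 2 (add_cursor(0)): buffer="gcmgellog" (len 9), cursors c3@0 c1@1 c2@9, authorship 1.......2
After op 3 (delete): buffer="cmgello" (len 7), cursors c1@0 c3@0 c2@7, authorship .......
After op 4 (delete): buffer="cmgell" (len 6), cursors c1@0 c3@0 c2@6, authorship ......
After op 5 (delete): buffer="cmgel" (len 5), cursors c1@0 c3@0 c2@5, authorship .....
After op 6 (move_left): buffer="cmgel" (len 5), cursors c1@0 c3@0 c2@4, authorship .....
After op 7 (move_right): buffer="cmgel" (len 5), cursors c1@1 c3@1 c2@5, authorship .....
After op 8 (insert('w')): buffer="cwwmgelw" (len 8), cursors c1@3 c3@3 c2@8, authorship .13....2
Authorship (.=original, N=cursor N): . 1 3 . . . . 2
Index 1: author = 1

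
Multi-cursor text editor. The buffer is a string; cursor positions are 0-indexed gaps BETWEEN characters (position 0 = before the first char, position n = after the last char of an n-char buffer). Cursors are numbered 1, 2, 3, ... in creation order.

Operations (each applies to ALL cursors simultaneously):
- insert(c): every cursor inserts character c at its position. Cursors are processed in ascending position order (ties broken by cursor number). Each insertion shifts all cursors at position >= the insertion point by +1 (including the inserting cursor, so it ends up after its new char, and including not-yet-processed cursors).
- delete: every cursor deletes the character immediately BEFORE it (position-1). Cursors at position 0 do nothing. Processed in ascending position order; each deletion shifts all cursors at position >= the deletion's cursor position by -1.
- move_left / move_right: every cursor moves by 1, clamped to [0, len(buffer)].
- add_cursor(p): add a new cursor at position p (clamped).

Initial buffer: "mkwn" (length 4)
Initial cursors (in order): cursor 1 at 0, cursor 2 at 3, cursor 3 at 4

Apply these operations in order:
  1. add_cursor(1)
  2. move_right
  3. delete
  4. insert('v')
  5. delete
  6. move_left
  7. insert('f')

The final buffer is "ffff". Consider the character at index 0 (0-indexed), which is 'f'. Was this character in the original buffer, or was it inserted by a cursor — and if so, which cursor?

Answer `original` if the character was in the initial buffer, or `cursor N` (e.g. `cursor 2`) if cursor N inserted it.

After op 1 (add_cursor(1)): buffer="mkwn" (len 4), cursors c1@0 c4@1 c2@3 c3@4, authorship ....
After op 2 (move_right): buffer="mkwn" (len 4), cursors c1@1 c4@2 c2@4 c3@4, authorship ....
After op 3 (delete): buffer="" (len 0), cursors c1@0 c2@0 c3@0 c4@0, authorship 
After op 4 (insert('v')): buffer="vvvv" (len 4), cursors c1@4 c2@4 c3@4 c4@4, authorship 1234
After op 5 (delete): buffer="" (len 0), cursors c1@0 c2@0 c3@0 c4@0, authorship 
After op 6 (move_left): buffer="" (len 0), cursors c1@0 c2@0 c3@0 c4@0, authorship 
After op 7 (insert('f')): buffer="ffff" (len 4), cursors c1@4 c2@4 c3@4 c4@4, authorship 1234
Authorship (.=original, N=cursor N): 1 2 3 4
Index 0: author = 1

Answer: cursor 1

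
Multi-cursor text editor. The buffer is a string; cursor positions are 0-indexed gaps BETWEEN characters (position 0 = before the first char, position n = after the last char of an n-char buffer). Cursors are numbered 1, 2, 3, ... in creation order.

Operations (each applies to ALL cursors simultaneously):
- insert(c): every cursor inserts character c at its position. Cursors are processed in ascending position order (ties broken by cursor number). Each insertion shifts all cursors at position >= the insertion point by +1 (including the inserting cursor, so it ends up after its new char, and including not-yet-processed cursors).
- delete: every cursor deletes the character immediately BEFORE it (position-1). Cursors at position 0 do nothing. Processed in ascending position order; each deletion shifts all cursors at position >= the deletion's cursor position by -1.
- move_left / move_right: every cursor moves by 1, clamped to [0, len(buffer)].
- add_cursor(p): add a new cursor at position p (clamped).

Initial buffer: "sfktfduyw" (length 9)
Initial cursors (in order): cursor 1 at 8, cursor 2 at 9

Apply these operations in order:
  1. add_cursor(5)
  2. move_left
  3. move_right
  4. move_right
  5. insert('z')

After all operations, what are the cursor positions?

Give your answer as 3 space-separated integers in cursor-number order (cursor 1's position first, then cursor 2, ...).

Answer: 12 12 7

Derivation:
After op 1 (add_cursor(5)): buffer="sfktfduyw" (len 9), cursors c3@5 c1@8 c2@9, authorship .........
After op 2 (move_left): buffer="sfktfduyw" (len 9), cursors c3@4 c1@7 c2@8, authorship .........
After op 3 (move_right): buffer="sfktfduyw" (len 9), cursors c3@5 c1@8 c2@9, authorship .........
After op 4 (move_right): buffer="sfktfduyw" (len 9), cursors c3@6 c1@9 c2@9, authorship .........
After op 5 (insert('z')): buffer="sfktfdzuywzz" (len 12), cursors c3@7 c1@12 c2@12, authorship ......3...12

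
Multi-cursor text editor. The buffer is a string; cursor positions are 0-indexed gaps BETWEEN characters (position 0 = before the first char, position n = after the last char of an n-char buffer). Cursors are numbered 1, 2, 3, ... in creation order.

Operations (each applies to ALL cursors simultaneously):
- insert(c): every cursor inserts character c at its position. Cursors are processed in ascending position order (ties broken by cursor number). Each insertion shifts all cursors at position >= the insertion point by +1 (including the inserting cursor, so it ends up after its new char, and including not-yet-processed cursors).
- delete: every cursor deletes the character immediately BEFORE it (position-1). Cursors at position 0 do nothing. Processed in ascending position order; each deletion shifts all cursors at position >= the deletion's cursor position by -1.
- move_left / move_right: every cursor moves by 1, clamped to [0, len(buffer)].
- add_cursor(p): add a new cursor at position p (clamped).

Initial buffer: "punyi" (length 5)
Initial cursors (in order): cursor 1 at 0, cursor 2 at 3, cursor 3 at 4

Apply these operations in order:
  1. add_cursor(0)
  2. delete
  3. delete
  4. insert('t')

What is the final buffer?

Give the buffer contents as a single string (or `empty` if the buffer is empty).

Answer: tttti

Derivation:
After op 1 (add_cursor(0)): buffer="punyi" (len 5), cursors c1@0 c4@0 c2@3 c3@4, authorship .....
After op 2 (delete): buffer="pui" (len 3), cursors c1@0 c4@0 c2@2 c3@2, authorship ...
After op 3 (delete): buffer="i" (len 1), cursors c1@0 c2@0 c3@0 c4@0, authorship .
After op 4 (insert('t')): buffer="tttti" (len 5), cursors c1@4 c2@4 c3@4 c4@4, authorship 1234.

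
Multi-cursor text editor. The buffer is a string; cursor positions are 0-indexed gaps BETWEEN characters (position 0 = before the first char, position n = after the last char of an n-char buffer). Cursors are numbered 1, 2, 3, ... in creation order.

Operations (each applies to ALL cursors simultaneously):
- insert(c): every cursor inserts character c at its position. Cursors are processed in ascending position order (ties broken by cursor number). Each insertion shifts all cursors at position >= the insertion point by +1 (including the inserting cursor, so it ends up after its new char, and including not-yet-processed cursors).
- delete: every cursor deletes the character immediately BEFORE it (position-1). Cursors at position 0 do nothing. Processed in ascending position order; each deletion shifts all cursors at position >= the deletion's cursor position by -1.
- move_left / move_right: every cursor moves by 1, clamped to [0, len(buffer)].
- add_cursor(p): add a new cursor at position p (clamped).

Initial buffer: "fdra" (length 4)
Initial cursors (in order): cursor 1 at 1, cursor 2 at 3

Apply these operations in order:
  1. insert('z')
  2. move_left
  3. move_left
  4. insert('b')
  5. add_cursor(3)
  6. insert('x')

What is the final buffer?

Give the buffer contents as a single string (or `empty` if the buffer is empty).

Answer: bxfzxdbxrza

Derivation:
After op 1 (insert('z')): buffer="fzdrza" (len 6), cursors c1@2 c2@5, authorship .1..2.
After op 2 (move_left): buffer="fzdrza" (len 6), cursors c1@1 c2@4, authorship .1..2.
After op 3 (move_left): buffer="fzdrza" (len 6), cursors c1@0 c2@3, authorship .1..2.
After op 4 (insert('b')): buffer="bfzdbrza" (len 8), cursors c1@1 c2@5, authorship 1.1.2.2.
After op 5 (add_cursor(3)): buffer="bfzdbrza" (len 8), cursors c1@1 c3@3 c2@5, authorship 1.1.2.2.
After op 6 (insert('x')): buffer="bxfzxdbxrza" (len 11), cursors c1@2 c3@5 c2@8, authorship 11.13.22.2.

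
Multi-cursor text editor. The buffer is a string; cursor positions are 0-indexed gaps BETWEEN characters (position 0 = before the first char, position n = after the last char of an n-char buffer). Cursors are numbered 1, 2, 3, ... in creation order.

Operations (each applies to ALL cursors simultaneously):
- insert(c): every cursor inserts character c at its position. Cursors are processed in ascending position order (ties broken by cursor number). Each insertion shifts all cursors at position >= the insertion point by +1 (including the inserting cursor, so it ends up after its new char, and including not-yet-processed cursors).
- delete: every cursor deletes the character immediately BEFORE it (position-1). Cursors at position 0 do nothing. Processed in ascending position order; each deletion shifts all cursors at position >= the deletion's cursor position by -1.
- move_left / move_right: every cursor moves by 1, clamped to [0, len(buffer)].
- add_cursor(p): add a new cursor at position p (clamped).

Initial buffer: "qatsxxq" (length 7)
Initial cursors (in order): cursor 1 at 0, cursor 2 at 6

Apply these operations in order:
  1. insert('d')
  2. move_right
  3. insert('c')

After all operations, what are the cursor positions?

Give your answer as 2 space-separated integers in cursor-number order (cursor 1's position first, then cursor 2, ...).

After op 1 (insert('d')): buffer="dqatsxxdq" (len 9), cursors c1@1 c2@8, authorship 1......2.
After op 2 (move_right): buffer="dqatsxxdq" (len 9), cursors c1@2 c2@9, authorship 1......2.
After op 3 (insert('c')): buffer="dqcatsxxdqc" (len 11), cursors c1@3 c2@11, authorship 1.1.....2.2

Answer: 3 11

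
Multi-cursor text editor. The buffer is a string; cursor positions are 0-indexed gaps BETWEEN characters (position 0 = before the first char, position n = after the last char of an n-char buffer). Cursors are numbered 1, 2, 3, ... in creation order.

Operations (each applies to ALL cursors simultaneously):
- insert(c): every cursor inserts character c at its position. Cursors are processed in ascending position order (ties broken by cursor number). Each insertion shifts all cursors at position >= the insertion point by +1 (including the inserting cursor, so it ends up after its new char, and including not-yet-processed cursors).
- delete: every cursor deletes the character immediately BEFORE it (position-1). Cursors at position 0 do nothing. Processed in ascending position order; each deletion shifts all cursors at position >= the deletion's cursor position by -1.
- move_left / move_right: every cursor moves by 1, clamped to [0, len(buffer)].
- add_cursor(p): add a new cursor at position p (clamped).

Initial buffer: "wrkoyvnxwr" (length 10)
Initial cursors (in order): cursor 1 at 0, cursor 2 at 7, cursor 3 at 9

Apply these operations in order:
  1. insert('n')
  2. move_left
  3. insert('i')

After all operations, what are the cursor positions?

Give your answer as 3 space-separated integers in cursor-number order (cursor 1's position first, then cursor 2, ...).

Answer: 1 10 14

Derivation:
After op 1 (insert('n')): buffer="nwrkoyvnnxwnr" (len 13), cursors c1@1 c2@9 c3@12, authorship 1.......2..3.
After op 2 (move_left): buffer="nwrkoyvnnxwnr" (len 13), cursors c1@0 c2@8 c3@11, authorship 1.......2..3.
After op 3 (insert('i')): buffer="inwrkoyvninxwinr" (len 16), cursors c1@1 c2@10 c3@14, authorship 11.......22..33.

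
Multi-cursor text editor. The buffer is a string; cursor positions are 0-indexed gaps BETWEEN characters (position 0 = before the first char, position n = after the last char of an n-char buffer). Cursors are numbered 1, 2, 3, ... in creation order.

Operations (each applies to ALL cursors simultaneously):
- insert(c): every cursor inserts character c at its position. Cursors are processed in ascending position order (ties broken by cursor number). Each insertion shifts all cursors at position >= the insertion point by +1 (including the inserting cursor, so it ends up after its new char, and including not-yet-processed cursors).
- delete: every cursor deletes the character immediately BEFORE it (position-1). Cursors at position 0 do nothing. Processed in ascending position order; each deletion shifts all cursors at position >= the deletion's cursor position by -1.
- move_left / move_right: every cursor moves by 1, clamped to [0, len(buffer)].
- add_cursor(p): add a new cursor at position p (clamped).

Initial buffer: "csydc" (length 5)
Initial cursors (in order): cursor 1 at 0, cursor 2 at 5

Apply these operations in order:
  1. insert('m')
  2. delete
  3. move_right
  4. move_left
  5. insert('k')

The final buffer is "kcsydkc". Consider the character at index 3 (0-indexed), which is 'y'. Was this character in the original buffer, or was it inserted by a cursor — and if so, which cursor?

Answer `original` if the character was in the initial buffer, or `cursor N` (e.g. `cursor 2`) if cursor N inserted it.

Answer: original

Derivation:
After op 1 (insert('m')): buffer="mcsydcm" (len 7), cursors c1@1 c2@7, authorship 1.....2
After op 2 (delete): buffer="csydc" (len 5), cursors c1@0 c2@5, authorship .....
After op 3 (move_right): buffer="csydc" (len 5), cursors c1@1 c2@5, authorship .....
After op 4 (move_left): buffer="csydc" (len 5), cursors c1@0 c2@4, authorship .....
After op 5 (insert('k')): buffer="kcsydkc" (len 7), cursors c1@1 c2@6, authorship 1....2.
Authorship (.=original, N=cursor N): 1 . . . . 2 .
Index 3: author = original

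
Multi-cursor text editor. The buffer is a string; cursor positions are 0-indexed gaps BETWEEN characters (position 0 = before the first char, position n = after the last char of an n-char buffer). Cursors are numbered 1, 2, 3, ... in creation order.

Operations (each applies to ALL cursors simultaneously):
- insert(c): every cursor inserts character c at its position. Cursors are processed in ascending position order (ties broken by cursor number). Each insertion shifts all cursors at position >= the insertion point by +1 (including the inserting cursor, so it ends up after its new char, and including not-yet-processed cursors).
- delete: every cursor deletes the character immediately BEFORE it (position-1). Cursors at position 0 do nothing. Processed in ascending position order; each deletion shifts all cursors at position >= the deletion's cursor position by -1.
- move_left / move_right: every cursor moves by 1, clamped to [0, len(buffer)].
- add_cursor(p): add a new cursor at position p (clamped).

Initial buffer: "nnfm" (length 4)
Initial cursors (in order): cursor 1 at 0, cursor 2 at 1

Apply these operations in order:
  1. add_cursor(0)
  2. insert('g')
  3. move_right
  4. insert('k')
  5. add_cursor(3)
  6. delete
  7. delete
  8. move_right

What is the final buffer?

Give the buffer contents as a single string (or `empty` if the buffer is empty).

Answer: gfm

Derivation:
After op 1 (add_cursor(0)): buffer="nnfm" (len 4), cursors c1@0 c3@0 c2@1, authorship ....
After op 2 (insert('g')): buffer="ggngnfm" (len 7), cursors c1@2 c3@2 c2@4, authorship 13.2...
After op 3 (move_right): buffer="ggngnfm" (len 7), cursors c1@3 c3@3 c2@5, authorship 13.2...
After op 4 (insert('k')): buffer="ggnkkgnkfm" (len 10), cursors c1@5 c3@5 c2@8, authorship 13.132.2..
After op 5 (add_cursor(3)): buffer="ggnkkgnkfm" (len 10), cursors c4@3 c1@5 c3@5 c2@8, authorship 13.132.2..
After op 6 (delete): buffer="gggnfm" (len 6), cursors c1@2 c3@2 c4@2 c2@4, authorship 132...
After op 7 (delete): buffer="gfm" (len 3), cursors c1@0 c3@0 c4@0 c2@1, authorship 2..
After op 8 (move_right): buffer="gfm" (len 3), cursors c1@1 c3@1 c4@1 c2@2, authorship 2..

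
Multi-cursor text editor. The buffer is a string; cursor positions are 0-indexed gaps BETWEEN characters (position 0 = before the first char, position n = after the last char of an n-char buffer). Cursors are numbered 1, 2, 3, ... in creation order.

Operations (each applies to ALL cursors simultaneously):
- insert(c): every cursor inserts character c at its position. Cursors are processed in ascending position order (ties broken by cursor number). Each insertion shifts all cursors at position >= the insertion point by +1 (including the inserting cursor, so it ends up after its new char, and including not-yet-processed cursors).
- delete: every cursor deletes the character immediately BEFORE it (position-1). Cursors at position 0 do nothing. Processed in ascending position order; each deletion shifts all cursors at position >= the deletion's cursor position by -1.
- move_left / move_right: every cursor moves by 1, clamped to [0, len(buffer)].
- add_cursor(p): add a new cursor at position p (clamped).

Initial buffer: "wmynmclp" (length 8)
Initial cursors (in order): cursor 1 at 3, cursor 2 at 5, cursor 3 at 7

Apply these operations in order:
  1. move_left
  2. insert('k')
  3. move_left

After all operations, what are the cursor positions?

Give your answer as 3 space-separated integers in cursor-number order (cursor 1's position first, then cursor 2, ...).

After op 1 (move_left): buffer="wmynmclp" (len 8), cursors c1@2 c2@4 c3@6, authorship ........
After op 2 (insert('k')): buffer="wmkynkmcklp" (len 11), cursors c1@3 c2@6 c3@9, authorship ..1..2..3..
After op 3 (move_left): buffer="wmkynkmcklp" (len 11), cursors c1@2 c2@5 c3@8, authorship ..1..2..3..

Answer: 2 5 8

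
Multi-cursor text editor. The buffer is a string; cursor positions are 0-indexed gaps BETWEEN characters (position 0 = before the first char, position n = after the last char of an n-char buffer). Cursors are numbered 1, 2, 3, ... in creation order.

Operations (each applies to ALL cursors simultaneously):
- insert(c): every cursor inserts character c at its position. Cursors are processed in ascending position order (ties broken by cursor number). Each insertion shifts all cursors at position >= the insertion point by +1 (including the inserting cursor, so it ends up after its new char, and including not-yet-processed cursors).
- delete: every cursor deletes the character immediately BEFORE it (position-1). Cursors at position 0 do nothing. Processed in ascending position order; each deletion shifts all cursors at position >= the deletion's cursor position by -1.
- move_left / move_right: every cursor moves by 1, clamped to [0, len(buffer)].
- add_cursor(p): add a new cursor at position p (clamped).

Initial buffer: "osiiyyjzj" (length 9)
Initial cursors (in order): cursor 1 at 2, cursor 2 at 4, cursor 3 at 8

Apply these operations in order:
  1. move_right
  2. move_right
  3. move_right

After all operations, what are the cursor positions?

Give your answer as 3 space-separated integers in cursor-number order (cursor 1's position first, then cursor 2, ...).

After op 1 (move_right): buffer="osiiyyjzj" (len 9), cursors c1@3 c2@5 c3@9, authorship .........
After op 2 (move_right): buffer="osiiyyjzj" (len 9), cursors c1@4 c2@6 c3@9, authorship .........
After op 3 (move_right): buffer="osiiyyjzj" (len 9), cursors c1@5 c2@7 c3@9, authorship .........

Answer: 5 7 9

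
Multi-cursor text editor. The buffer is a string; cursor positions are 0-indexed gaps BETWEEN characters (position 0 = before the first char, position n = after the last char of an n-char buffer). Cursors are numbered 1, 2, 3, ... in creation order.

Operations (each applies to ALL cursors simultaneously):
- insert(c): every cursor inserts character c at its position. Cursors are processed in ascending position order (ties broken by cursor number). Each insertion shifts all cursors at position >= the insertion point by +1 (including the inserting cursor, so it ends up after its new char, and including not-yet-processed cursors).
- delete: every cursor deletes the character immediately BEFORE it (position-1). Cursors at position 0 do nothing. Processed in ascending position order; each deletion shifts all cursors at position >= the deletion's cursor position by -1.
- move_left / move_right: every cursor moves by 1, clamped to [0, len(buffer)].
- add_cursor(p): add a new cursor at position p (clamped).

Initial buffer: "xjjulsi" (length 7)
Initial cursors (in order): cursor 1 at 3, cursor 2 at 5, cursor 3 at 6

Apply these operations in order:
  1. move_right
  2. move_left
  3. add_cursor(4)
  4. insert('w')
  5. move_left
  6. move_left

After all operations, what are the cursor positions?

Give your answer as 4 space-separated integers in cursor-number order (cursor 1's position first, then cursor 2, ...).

Answer: 2 6 8 4

Derivation:
After op 1 (move_right): buffer="xjjulsi" (len 7), cursors c1@4 c2@6 c3@7, authorship .......
After op 2 (move_left): buffer="xjjulsi" (len 7), cursors c1@3 c2@5 c3@6, authorship .......
After op 3 (add_cursor(4)): buffer="xjjulsi" (len 7), cursors c1@3 c4@4 c2@5 c3@6, authorship .......
After op 4 (insert('w')): buffer="xjjwuwlwswi" (len 11), cursors c1@4 c4@6 c2@8 c3@10, authorship ...1.4.2.3.
After op 5 (move_left): buffer="xjjwuwlwswi" (len 11), cursors c1@3 c4@5 c2@7 c3@9, authorship ...1.4.2.3.
After op 6 (move_left): buffer="xjjwuwlwswi" (len 11), cursors c1@2 c4@4 c2@6 c3@8, authorship ...1.4.2.3.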